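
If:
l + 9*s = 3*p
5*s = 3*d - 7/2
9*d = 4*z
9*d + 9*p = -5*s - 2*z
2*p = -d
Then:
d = 7/24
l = 343/80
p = -7/48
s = -21/40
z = 21/32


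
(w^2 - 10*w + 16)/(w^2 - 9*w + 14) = (w - 8)/(w - 7)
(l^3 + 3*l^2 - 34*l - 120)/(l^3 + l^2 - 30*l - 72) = (l + 5)/(l + 3)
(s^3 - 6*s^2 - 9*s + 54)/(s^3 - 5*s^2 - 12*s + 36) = (s - 3)/(s - 2)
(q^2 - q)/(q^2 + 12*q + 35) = q*(q - 1)/(q^2 + 12*q + 35)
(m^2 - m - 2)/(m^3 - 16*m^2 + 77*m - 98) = (m + 1)/(m^2 - 14*m + 49)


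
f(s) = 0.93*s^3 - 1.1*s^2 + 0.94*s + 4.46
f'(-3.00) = 32.65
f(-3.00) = -33.37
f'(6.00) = 88.18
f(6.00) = 171.38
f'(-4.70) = 72.91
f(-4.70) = -120.81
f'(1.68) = 5.12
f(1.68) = 7.34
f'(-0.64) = 3.49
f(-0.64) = 3.16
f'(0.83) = 1.04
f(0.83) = 5.01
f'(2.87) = 17.61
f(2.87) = 20.08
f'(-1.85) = 14.56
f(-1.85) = -6.93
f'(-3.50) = 42.82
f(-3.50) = -52.18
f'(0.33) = 0.52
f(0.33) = 4.68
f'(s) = 2.79*s^2 - 2.2*s + 0.94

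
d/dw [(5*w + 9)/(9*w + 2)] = -71/(9*w + 2)^2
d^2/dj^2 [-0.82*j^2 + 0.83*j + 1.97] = -1.64000000000000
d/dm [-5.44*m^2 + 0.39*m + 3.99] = 0.39 - 10.88*m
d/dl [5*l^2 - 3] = 10*l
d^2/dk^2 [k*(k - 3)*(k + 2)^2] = 12*k^2 + 6*k - 16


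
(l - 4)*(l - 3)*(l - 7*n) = l^3 - 7*l^2*n - 7*l^2 + 49*l*n + 12*l - 84*n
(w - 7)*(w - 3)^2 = w^3 - 13*w^2 + 51*w - 63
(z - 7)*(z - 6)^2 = z^3 - 19*z^2 + 120*z - 252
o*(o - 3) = o^2 - 3*o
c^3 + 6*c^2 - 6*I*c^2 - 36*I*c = c*(c + 6)*(c - 6*I)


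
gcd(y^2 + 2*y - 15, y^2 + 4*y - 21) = y - 3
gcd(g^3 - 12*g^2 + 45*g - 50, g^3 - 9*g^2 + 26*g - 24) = g - 2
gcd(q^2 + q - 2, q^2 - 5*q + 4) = q - 1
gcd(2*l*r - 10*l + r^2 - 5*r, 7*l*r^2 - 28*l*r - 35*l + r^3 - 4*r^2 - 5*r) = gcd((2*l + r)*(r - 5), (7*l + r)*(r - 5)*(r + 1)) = r - 5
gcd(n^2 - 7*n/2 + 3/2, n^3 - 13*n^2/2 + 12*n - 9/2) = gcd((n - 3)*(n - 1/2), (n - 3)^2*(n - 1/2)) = n^2 - 7*n/2 + 3/2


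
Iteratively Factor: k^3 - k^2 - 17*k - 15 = (k + 1)*(k^2 - 2*k - 15) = (k - 5)*(k + 1)*(k + 3)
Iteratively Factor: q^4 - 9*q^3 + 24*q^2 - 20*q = (q - 5)*(q^3 - 4*q^2 + 4*q) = (q - 5)*(q - 2)*(q^2 - 2*q) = (q - 5)*(q - 2)^2*(q)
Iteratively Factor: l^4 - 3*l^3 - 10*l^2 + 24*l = (l - 2)*(l^3 - l^2 - 12*l) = (l - 4)*(l - 2)*(l^2 + 3*l) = (l - 4)*(l - 2)*(l + 3)*(l)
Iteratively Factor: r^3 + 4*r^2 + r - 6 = (r + 3)*(r^2 + r - 2) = (r + 2)*(r + 3)*(r - 1)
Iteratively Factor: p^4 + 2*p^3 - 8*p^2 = (p)*(p^3 + 2*p^2 - 8*p) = p*(p + 4)*(p^2 - 2*p) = p^2*(p + 4)*(p - 2)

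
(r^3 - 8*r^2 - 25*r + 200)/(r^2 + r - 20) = (r^2 - 13*r + 40)/(r - 4)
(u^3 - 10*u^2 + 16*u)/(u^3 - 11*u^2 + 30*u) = (u^2 - 10*u + 16)/(u^2 - 11*u + 30)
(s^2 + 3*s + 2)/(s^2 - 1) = (s + 2)/(s - 1)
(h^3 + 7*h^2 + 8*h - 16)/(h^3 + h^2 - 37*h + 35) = (h^2 + 8*h + 16)/(h^2 + 2*h - 35)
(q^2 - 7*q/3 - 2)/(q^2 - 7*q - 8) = (-q^2 + 7*q/3 + 2)/(-q^2 + 7*q + 8)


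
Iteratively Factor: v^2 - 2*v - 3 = (v + 1)*(v - 3)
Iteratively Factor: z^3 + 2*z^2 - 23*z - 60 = (z - 5)*(z^2 + 7*z + 12) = (z - 5)*(z + 4)*(z + 3)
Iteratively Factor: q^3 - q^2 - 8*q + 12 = (q - 2)*(q^2 + q - 6) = (q - 2)*(q + 3)*(q - 2)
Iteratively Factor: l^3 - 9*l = (l)*(l^2 - 9) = l*(l + 3)*(l - 3)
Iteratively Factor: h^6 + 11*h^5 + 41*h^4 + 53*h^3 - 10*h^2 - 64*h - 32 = (h + 1)*(h^5 + 10*h^4 + 31*h^3 + 22*h^2 - 32*h - 32) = (h + 1)*(h + 4)*(h^4 + 6*h^3 + 7*h^2 - 6*h - 8) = (h + 1)^2*(h + 4)*(h^3 + 5*h^2 + 2*h - 8) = (h + 1)^2*(h + 4)^2*(h^2 + h - 2) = (h + 1)^2*(h + 2)*(h + 4)^2*(h - 1)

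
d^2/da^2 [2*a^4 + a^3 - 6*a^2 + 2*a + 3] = 24*a^2 + 6*a - 12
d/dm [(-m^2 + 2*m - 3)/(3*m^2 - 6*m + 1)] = 16*(m - 1)/(9*m^4 - 36*m^3 + 42*m^2 - 12*m + 1)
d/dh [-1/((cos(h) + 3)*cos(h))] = -(2*cos(h) + 3)*sin(h)/((cos(h) + 3)^2*cos(h)^2)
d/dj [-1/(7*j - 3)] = 7/(7*j - 3)^2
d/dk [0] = 0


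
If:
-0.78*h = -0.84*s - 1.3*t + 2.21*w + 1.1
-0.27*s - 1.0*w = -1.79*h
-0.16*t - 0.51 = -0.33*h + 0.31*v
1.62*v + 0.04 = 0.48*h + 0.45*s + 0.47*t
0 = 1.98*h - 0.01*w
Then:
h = -0.01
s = 3.74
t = -3.30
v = 0.05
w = -1.02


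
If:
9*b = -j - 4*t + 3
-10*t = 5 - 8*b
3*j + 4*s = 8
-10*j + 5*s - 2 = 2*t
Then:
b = 1195/3323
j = 2036/3323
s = 5119/3323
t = -1411/6646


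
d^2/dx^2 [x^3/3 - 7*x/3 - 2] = 2*x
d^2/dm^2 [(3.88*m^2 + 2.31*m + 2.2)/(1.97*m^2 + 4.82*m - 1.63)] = (-55.754546*m^3 + 125.982288*m^2 + 169.845126*m + 173.266436)/(7.645373*m^6 + 56.117814*m^5 + 118.325883*m^4 + 19.115156*m^3 - 97.904157*m^2 + 38.418774*m - 4.330747)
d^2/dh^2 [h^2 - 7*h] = 2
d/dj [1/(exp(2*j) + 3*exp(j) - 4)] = (-2*exp(j) - 3)*exp(j)/(exp(2*j) + 3*exp(j) - 4)^2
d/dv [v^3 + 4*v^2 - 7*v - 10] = 3*v^2 + 8*v - 7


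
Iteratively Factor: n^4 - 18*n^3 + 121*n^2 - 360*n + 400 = (n - 5)*(n^3 - 13*n^2 + 56*n - 80) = (n - 5)*(n - 4)*(n^2 - 9*n + 20) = (n - 5)*(n - 4)^2*(n - 5)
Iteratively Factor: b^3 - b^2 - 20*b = (b)*(b^2 - b - 20) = b*(b - 5)*(b + 4)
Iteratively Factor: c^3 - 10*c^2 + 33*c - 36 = (c - 3)*(c^2 - 7*c + 12) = (c - 3)^2*(c - 4)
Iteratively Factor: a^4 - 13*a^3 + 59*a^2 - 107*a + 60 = (a - 4)*(a^3 - 9*a^2 + 23*a - 15) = (a - 5)*(a - 4)*(a^2 - 4*a + 3) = (a - 5)*(a - 4)*(a - 3)*(a - 1)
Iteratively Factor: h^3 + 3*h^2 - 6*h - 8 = (h + 1)*(h^2 + 2*h - 8) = (h + 1)*(h + 4)*(h - 2)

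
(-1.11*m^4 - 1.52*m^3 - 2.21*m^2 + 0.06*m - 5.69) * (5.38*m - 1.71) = -5.9718*m^5 - 6.2795*m^4 - 9.2906*m^3 + 4.1019*m^2 - 30.7148*m + 9.7299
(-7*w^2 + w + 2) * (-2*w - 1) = 14*w^3 + 5*w^2 - 5*w - 2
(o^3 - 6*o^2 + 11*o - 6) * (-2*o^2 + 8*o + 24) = -2*o^5 + 20*o^4 - 46*o^3 - 44*o^2 + 216*o - 144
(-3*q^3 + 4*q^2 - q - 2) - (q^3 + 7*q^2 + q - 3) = -4*q^3 - 3*q^2 - 2*q + 1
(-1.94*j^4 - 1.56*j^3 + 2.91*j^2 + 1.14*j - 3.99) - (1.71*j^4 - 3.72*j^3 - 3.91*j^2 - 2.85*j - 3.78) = -3.65*j^4 + 2.16*j^3 + 6.82*j^2 + 3.99*j - 0.21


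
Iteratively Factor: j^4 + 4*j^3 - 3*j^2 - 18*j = (j + 3)*(j^3 + j^2 - 6*j) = (j + 3)^2*(j^2 - 2*j) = j*(j + 3)^2*(j - 2)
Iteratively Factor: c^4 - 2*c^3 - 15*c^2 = (c + 3)*(c^3 - 5*c^2) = c*(c + 3)*(c^2 - 5*c) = c^2*(c + 3)*(c - 5)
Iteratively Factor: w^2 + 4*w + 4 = (w + 2)*(w + 2)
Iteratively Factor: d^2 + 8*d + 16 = (d + 4)*(d + 4)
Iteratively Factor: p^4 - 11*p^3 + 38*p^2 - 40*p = (p)*(p^3 - 11*p^2 + 38*p - 40) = p*(p - 4)*(p^2 - 7*p + 10) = p*(p - 4)*(p - 2)*(p - 5)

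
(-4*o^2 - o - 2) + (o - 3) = -4*o^2 - 5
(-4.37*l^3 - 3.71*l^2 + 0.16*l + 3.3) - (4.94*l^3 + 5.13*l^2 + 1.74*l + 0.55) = -9.31*l^3 - 8.84*l^2 - 1.58*l + 2.75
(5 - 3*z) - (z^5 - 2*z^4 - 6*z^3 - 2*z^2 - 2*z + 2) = -z^5 + 2*z^4 + 6*z^3 + 2*z^2 - z + 3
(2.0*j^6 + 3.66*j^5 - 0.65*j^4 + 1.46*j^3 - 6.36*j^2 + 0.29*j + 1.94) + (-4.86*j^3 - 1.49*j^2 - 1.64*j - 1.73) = 2.0*j^6 + 3.66*j^5 - 0.65*j^4 - 3.4*j^3 - 7.85*j^2 - 1.35*j + 0.21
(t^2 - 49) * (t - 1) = t^3 - t^2 - 49*t + 49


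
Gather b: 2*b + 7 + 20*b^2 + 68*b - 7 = 20*b^2 + 70*b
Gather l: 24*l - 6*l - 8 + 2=18*l - 6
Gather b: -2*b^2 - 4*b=-2*b^2 - 4*b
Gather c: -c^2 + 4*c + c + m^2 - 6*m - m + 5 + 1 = -c^2 + 5*c + m^2 - 7*m + 6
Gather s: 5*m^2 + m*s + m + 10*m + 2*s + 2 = 5*m^2 + 11*m + s*(m + 2) + 2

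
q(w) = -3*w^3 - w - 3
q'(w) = -9*w^2 - 1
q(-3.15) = 93.92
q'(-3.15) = -90.30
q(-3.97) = 188.68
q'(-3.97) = -142.85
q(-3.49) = 128.02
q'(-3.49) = -110.62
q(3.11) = -96.35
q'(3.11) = -88.05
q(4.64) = -307.33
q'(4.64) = -194.77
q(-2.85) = 69.30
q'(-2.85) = -74.10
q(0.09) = -3.09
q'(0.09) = -1.07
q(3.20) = -104.50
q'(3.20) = -93.16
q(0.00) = -3.00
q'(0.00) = -1.00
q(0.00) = -3.00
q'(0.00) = -1.00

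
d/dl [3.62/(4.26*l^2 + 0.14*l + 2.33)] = (-30.8424*l - 0.5068)/(4.26*l^2 + 0.14*l + 2.33)^2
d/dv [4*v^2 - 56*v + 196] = 8*v - 56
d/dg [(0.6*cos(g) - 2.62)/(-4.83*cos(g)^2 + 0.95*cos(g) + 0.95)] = (-2.898*cos(g)^2 + 25.3092*cos(g) - 3.059)*sin(g)/(23.3289*cos(g)^4 - 9.177*cos(g)^3 - 8.2745*cos(g)^2 + 1.805*cos(g) + 0.9025)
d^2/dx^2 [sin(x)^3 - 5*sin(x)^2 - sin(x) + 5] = sin(x)/4 + 9*sin(3*x)/4 - 10*cos(2*x)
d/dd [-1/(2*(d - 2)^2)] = (d - 2)^(-3)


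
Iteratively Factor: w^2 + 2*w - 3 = (w + 3)*(w - 1)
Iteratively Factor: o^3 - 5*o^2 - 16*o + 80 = (o - 5)*(o^2 - 16) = (o - 5)*(o + 4)*(o - 4)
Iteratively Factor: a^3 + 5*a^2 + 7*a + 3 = (a + 3)*(a^2 + 2*a + 1) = (a + 1)*(a + 3)*(a + 1)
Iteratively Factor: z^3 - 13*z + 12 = (z + 4)*(z^2 - 4*z + 3) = (z - 1)*(z + 4)*(z - 3)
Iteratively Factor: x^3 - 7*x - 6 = (x - 3)*(x^2 + 3*x + 2) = (x - 3)*(x + 1)*(x + 2)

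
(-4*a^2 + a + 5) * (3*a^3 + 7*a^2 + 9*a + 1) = -12*a^5 - 25*a^4 - 14*a^3 + 40*a^2 + 46*a + 5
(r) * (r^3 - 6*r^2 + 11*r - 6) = r^4 - 6*r^3 + 11*r^2 - 6*r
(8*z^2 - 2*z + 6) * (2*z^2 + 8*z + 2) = 16*z^4 + 60*z^3 + 12*z^2 + 44*z + 12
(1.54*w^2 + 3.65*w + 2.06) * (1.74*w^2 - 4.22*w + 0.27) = 2.6796*w^4 - 0.1478*w^3 - 11.4028*w^2 - 7.7077*w + 0.5562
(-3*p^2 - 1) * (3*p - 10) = -9*p^3 + 30*p^2 - 3*p + 10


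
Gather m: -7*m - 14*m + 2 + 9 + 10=21 - 21*m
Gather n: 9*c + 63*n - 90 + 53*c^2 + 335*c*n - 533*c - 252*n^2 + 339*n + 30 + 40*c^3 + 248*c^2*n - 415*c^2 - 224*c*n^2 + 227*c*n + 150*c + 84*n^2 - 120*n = 40*c^3 - 362*c^2 - 374*c + n^2*(-224*c - 168) + n*(248*c^2 + 562*c + 282) - 60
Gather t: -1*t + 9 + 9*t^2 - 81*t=9*t^2 - 82*t + 9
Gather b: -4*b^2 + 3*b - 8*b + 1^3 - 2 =-4*b^2 - 5*b - 1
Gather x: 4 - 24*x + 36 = 40 - 24*x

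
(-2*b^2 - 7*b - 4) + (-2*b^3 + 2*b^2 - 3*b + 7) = -2*b^3 - 10*b + 3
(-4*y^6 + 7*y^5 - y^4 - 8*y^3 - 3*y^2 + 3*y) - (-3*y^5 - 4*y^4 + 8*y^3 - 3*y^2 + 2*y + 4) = -4*y^6 + 10*y^5 + 3*y^4 - 16*y^3 + y - 4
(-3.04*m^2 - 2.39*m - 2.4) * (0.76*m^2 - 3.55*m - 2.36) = -2.3104*m^4 + 8.9756*m^3 + 13.8349*m^2 + 14.1604*m + 5.664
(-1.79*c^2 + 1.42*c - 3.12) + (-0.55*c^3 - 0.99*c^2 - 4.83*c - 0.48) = -0.55*c^3 - 2.78*c^2 - 3.41*c - 3.6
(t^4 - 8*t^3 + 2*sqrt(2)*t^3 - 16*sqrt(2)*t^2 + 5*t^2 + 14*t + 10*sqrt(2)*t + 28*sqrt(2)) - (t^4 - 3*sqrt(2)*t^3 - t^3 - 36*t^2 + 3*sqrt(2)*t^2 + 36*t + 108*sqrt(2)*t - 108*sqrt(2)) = -7*t^3 + 5*sqrt(2)*t^3 - 19*sqrt(2)*t^2 + 41*t^2 - 98*sqrt(2)*t - 22*t + 136*sqrt(2)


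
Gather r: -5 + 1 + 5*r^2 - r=5*r^2 - r - 4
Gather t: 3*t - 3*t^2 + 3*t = -3*t^2 + 6*t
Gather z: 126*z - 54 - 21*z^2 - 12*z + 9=-21*z^2 + 114*z - 45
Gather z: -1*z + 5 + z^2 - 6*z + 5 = z^2 - 7*z + 10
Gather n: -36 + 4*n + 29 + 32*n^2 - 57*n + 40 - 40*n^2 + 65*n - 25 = -8*n^2 + 12*n + 8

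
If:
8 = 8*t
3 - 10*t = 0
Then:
No Solution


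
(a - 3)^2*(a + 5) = a^3 - a^2 - 21*a + 45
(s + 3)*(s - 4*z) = s^2 - 4*s*z + 3*s - 12*z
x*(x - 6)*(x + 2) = x^3 - 4*x^2 - 12*x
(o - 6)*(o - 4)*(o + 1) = o^3 - 9*o^2 + 14*o + 24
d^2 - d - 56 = (d - 8)*(d + 7)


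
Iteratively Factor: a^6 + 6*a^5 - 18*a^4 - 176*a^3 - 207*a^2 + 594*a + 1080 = (a + 3)*(a^5 + 3*a^4 - 27*a^3 - 95*a^2 + 78*a + 360) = (a - 2)*(a + 3)*(a^4 + 5*a^3 - 17*a^2 - 129*a - 180) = (a - 2)*(a + 3)^2*(a^3 + 2*a^2 - 23*a - 60) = (a - 5)*(a - 2)*(a + 3)^2*(a^2 + 7*a + 12) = (a - 5)*(a - 2)*(a + 3)^2*(a + 4)*(a + 3)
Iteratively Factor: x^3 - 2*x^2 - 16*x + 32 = (x - 2)*(x^2 - 16) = (x - 2)*(x + 4)*(x - 4)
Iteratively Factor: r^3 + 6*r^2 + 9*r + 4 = (r + 1)*(r^2 + 5*r + 4) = (r + 1)^2*(r + 4)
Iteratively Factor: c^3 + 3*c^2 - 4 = (c - 1)*(c^2 + 4*c + 4) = (c - 1)*(c + 2)*(c + 2)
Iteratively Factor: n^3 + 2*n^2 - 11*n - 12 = (n + 4)*(n^2 - 2*n - 3) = (n + 1)*(n + 4)*(n - 3)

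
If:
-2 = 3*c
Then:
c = -2/3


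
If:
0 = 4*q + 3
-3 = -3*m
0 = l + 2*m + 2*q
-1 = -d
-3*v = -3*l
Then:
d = 1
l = -1/2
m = 1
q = -3/4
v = -1/2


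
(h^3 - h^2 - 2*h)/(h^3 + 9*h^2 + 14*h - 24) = h*(h^2 - h - 2)/(h^3 + 9*h^2 + 14*h - 24)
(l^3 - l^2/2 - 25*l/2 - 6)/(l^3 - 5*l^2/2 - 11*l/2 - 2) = (l + 3)/(l + 1)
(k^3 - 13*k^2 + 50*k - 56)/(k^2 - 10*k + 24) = (k^2 - 9*k + 14)/(k - 6)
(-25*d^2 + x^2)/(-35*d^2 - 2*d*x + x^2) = (-5*d + x)/(-7*d + x)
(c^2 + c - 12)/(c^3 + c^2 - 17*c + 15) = (c + 4)/(c^2 + 4*c - 5)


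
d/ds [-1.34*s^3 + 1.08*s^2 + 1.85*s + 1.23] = -4.02*s^2 + 2.16*s + 1.85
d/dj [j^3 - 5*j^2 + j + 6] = 3*j^2 - 10*j + 1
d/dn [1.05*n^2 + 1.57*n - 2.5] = 2.1*n + 1.57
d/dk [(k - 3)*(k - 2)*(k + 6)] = 3*k^2 + 2*k - 24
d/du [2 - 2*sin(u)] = -2*cos(u)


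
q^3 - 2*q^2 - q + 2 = (q - 2)*(q - 1)*(q + 1)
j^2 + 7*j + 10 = (j + 2)*(j + 5)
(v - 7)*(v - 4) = v^2 - 11*v + 28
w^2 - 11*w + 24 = (w - 8)*(w - 3)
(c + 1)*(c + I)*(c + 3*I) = c^3 + c^2 + 4*I*c^2 - 3*c + 4*I*c - 3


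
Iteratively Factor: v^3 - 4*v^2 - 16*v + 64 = (v - 4)*(v^2 - 16) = (v - 4)*(v + 4)*(v - 4)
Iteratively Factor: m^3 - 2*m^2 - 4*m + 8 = (m - 2)*(m^2 - 4) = (m - 2)*(m + 2)*(m - 2)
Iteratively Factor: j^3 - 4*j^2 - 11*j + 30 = (j - 2)*(j^2 - 2*j - 15) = (j - 2)*(j + 3)*(j - 5)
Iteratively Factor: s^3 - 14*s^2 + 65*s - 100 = (s - 5)*(s^2 - 9*s + 20) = (s - 5)^2*(s - 4)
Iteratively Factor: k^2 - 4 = (k + 2)*(k - 2)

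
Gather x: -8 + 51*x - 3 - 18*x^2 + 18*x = -18*x^2 + 69*x - 11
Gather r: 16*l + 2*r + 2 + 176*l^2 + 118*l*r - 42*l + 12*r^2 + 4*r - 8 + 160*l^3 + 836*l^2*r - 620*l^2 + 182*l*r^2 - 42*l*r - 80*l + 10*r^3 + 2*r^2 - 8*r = 160*l^3 - 444*l^2 - 106*l + 10*r^3 + r^2*(182*l + 14) + r*(836*l^2 + 76*l - 2) - 6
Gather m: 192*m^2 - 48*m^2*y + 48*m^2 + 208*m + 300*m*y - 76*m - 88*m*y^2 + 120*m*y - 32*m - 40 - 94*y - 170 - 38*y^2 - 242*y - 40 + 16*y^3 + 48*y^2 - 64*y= m^2*(240 - 48*y) + m*(-88*y^2 + 420*y + 100) + 16*y^3 + 10*y^2 - 400*y - 250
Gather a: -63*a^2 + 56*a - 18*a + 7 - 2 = -63*a^2 + 38*a + 5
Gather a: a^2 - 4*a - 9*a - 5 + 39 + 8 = a^2 - 13*a + 42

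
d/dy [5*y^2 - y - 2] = 10*y - 1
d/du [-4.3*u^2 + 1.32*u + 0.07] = 1.32 - 8.6*u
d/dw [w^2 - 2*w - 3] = 2*w - 2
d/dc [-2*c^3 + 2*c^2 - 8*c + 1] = -6*c^2 + 4*c - 8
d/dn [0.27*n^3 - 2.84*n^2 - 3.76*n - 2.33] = 0.81*n^2 - 5.68*n - 3.76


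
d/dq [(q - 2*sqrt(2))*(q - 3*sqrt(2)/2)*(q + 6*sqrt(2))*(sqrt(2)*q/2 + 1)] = q*(4*sqrt(2)*q^2 + 21*q - 62*sqrt(2))/2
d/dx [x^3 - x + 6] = 3*x^2 - 1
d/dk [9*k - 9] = 9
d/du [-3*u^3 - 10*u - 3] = -9*u^2 - 10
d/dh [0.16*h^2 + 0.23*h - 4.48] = 0.32*h + 0.23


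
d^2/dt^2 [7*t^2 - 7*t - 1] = 14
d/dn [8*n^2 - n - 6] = 16*n - 1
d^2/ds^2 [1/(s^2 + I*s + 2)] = 2*(-s^2 - I*s + (2*s + I)^2 - 2)/(s^2 + I*s + 2)^3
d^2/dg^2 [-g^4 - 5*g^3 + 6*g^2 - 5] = -12*g^2 - 30*g + 12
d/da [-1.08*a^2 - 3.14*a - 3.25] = -2.16*a - 3.14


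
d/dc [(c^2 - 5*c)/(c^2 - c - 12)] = 4*(c^2 - 6*c + 15)/(c^4 - 2*c^3 - 23*c^2 + 24*c + 144)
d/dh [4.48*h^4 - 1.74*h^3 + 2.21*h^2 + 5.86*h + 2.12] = 17.92*h^3 - 5.22*h^2 + 4.42*h + 5.86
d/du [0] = 0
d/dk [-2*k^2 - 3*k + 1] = -4*k - 3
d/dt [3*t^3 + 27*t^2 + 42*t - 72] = 9*t^2 + 54*t + 42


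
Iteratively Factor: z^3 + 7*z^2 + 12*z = (z)*(z^2 + 7*z + 12) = z*(z + 3)*(z + 4)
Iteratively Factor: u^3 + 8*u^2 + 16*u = (u + 4)*(u^2 + 4*u) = u*(u + 4)*(u + 4)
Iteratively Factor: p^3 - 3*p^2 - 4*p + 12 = (p - 2)*(p^2 - p - 6) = (p - 3)*(p - 2)*(p + 2)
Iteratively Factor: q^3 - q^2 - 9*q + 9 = (q + 3)*(q^2 - 4*q + 3) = (q - 1)*(q + 3)*(q - 3)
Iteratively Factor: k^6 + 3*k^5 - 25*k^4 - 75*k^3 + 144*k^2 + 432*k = (k - 4)*(k^5 + 7*k^4 + 3*k^3 - 63*k^2 - 108*k) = (k - 4)*(k + 3)*(k^4 + 4*k^3 - 9*k^2 - 36*k) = (k - 4)*(k + 3)^2*(k^3 + k^2 - 12*k) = (k - 4)*(k + 3)^2*(k + 4)*(k^2 - 3*k) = k*(k - 4)*(k + 3)^2*(k + 4)*(k - 3)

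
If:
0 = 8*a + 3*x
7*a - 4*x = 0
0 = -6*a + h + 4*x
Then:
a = 0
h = 0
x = 0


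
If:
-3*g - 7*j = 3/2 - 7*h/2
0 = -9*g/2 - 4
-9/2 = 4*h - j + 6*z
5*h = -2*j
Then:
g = -8/9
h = -1/18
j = 5/36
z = -149/216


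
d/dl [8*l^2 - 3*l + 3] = 16*l - 3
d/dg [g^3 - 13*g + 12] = 3*g^2 - 13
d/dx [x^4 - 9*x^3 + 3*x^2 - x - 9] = 4*x^3 - 27*x^2 + 6*x - 1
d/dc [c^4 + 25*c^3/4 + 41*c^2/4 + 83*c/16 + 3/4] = 4*c^3 + 75*c^2/4 + 41*c/2 + 83/16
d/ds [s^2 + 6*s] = 2*s + 6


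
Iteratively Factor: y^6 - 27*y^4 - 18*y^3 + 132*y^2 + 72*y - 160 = (y - 2)*(y^5 + 2*y^4 - 23*y^3 - 64*y^2 + 4*y + 80) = (y - 2)*(y + 2)*(y^4 - 23*y^2 - 18*y + 40) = (y - 5)*(y - 2)*(y + 2)*(y^3 + 5*y^2 + 2*y - 8) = (y - 5)*(y - 2)*(y - 1)*(y + 2)*(y^2 + 6*y + 8) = (y - 5)*(y - 2)*(y - 1)*(y + 2)^2*(y + 4)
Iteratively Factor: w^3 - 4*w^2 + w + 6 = (w + 1)*(w^2 - 5*w + 6) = (w - 2)*(w + 1)*(w - 3)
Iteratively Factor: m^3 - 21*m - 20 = (m + 4)*(m^2 - 4*m - 5) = (m + 1)*(m + 4)*(m - 5)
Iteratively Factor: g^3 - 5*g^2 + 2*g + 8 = (g + 1)*(g^2 - 6*g + 8) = (g - 2)*(g + 1)*(g - 4)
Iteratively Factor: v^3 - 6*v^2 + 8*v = (v - 4)*(v^2 - 2*v) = v*(v - 4)*(v - 2)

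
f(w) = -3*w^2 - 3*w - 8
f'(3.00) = -21.00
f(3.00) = -44.00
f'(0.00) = -3.00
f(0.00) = -8.00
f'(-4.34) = 23.04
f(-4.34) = -51.49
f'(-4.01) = 21.06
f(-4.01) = -44.21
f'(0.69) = -7.14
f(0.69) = -11.50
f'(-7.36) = 41.16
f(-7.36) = -148.43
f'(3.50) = -24.00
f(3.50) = -55.25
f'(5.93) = -38.58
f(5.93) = -131.28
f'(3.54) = -24.24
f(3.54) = -56.21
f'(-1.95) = 8.70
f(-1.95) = -13.56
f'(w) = -6*w - 3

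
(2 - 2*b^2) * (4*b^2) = -8*b^4 + 8*b^2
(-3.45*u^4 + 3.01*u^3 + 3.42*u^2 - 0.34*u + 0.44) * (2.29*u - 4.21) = -7.9005*u^5 + 21.4174*u^4 - 4.8403*u^3 - 15.1768*u^2 + 2.439*u - 1.8524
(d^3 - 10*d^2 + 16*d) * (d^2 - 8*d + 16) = d^5 - 18*d^4 + 112*d^3 - 288*d^2 + 256*d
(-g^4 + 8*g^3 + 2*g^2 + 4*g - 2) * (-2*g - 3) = 2*g^5 - 13*g^4 - 28*g^3 - 14*g^2 - 8*g + 6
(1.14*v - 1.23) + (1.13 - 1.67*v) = -0.53*v - 0.1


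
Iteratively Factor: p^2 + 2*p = (p + 2)*(p)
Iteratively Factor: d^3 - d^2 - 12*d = (d)*(d^2 - d - 12) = d*(d + 3)*(d - 4)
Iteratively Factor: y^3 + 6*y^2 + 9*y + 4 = (y + 4)*(y^2 + 2*y + 1) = (y + 1)*(y + 4)*(y + 1)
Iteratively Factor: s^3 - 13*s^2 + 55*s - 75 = (s - 5)*(s^2 - 8*s + 15) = (s - 5)^2*(s - 3)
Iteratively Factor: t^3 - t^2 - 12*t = (t - 4)*(t^2 + 3*t) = t*(t - 4)*(t + 3)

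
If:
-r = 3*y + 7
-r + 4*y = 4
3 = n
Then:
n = 3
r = -40/7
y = -3/7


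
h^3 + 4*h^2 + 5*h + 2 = (h + 1)^2*(h + 2)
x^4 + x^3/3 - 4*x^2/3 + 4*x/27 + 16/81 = (x - 2/3)^2*(x + 1/3)*(x + 4/3)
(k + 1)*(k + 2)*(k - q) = k^3 - k^2*q + 3*k^2 - 3*k*q + 2*k - 2*q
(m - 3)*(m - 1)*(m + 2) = m^3 - 2*m^2 - 5*m + 6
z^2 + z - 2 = (z - 1)*(z + 2)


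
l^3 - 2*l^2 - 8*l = l*(l - 4)*(l + 2)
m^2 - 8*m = m*(m - 8)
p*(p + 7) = p^2 + 7*p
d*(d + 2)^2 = d^3 + 4*d^2 + 4*d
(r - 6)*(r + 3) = r^2 - 3*r - 18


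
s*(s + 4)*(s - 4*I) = s^3 + 4*s^2 - 4*I*s^2 - 16*I*s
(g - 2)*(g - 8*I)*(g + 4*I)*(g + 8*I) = g^4 - 2*g^3 + 4*I*g^3 + 64*g^2 - 8*I*g^2 - 128*g + 256*I*g - 512*I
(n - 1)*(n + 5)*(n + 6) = n^3 + 10*n^2 + 19*n - 30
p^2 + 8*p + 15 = (p + 3)*(p + 5)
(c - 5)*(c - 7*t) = c^2 - 7*c*t - 5*c + 35*t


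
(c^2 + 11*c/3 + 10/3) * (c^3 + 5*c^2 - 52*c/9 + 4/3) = c^5 + 26*c^4/3 + 143*c^3/9 - 86*c^2/27 - 388*c/27 + 40/9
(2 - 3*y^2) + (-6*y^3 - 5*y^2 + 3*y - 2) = -6*y^3 - 8*y^2 + 3*y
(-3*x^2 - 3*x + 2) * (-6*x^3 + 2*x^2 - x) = 18*x^5 + 12*x^4 - 15*x^3 + 7*x^2 - 2*x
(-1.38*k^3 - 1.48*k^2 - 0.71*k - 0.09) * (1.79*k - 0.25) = -2.4702*k^4 - 2.3042*k^3 - 0.9009*k^2 + 0.0164*k + 0.0225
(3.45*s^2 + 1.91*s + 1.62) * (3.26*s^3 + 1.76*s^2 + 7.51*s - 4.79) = 11.247*s^5 + 12.2986*s^4 + 34.5523*s^3 + 0.669799999999999*s^2 + 3.0173*s - 7.7598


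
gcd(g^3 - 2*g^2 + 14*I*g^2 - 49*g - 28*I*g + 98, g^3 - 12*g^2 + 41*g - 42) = g - 2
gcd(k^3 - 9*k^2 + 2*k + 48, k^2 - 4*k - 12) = k + 2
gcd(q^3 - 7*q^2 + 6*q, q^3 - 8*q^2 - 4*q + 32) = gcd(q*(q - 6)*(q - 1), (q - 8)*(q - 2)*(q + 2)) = 1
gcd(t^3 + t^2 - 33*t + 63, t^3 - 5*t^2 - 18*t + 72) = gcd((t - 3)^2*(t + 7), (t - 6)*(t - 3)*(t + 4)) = t - 3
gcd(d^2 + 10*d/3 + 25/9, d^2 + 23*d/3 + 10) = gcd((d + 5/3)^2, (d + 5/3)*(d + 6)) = d + 5/3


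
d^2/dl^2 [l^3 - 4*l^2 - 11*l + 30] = 6*l - 8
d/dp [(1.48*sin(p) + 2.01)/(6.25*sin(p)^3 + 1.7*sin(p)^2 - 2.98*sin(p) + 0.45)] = (-18.5*sin(p)^3 - 40.2035*sin(p)^2 - 6.834*sin(p) + 6.6558)*cos(p)/(39.0625*sin(p)^6 + 21.25*sin(p)^5 - 34.36*sin(p)^4 - 4.507*sin(p)^3 + 10.4104*sin(p)^2 - 2.682*sin(p) + 0.2025)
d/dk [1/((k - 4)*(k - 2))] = 2*(3 - k)/(k^4 - 12*k^3 + 52*k^2 - 96*k + 64)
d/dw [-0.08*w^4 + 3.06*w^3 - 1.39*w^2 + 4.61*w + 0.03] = -0.32*w^3 + 9.18*w^2 - 2.78*w + 4.61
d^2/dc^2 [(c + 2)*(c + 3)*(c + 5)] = 6*c + 20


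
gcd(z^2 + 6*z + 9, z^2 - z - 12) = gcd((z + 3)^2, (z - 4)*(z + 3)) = z + 3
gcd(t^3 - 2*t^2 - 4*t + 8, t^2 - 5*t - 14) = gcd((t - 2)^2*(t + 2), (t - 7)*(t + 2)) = t + 2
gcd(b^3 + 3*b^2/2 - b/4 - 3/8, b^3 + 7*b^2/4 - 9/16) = b^2 + b - 3/4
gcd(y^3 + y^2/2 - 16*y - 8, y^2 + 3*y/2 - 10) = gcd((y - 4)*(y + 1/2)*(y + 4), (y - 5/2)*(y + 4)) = y + 4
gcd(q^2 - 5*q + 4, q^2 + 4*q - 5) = q - 1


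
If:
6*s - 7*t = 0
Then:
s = 7*t/6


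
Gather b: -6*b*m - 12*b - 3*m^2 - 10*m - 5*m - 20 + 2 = b*(-6*m - 12) - 3*m^2 - 15*m - 18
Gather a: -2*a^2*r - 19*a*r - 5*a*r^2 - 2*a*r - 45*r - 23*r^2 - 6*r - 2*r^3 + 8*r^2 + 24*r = -2*a^2*r + a*(-5*r^2 - 21*r) - 2*r^3 - 15*r^2 - 27*r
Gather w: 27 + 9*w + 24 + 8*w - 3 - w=16*w + 48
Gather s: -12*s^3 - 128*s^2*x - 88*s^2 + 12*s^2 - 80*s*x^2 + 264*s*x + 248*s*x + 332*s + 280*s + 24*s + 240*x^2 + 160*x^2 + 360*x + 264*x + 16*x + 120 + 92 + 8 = -12*s^3 + s^2*(-128*x - 76) + s*(-80*x^2 + 512*x + 636) + 400*x^2 + 640*x + 220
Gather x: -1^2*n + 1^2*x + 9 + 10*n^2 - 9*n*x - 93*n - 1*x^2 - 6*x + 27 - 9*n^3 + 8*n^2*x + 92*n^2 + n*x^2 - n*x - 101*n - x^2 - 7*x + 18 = -9*n^3 + 102*n^2 - 195*n + x^2*(n - 2) + x*(8*n^2 - 10*n - 12) + 54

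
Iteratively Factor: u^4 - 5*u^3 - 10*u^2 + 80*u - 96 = (u - 3)*(u^3 - 2*u^2 - 16*u + 32) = (u - 3)*(u - 2)*(u^2 - 16) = (u - 3)*(u - 2)*(u + 4)*(u - 4)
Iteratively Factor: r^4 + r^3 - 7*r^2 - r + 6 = (r + 3)*(r^3 - 2*r^2 - r + 2) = (r - 2)*(r + 3)*(r^2 - 1) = (r - 2)*(r - 1)*(r + 3)*(r + 1)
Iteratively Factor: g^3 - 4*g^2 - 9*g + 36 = (g - 4)*(g^2 - 9) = (g - 4)*(g - 3)*(g + 3)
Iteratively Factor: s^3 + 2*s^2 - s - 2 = (s + 2)*(s^2 - 1) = (s + 1)*(s + 2)*(s - 1)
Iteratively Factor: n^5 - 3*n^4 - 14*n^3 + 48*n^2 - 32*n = (n - 4)*(n^4 + n^3 - 10*n^2 + 8*n) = n*(n - 4)*(n^3 + n^2 - 10*n + 8) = n*(n - 4)*(n + 4)*(n^2 - 3*n + 2) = n*(n - 4)*(n - 2)*(n + 4)*(n - 1)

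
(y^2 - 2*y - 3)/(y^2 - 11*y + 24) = (y + 1)/(y - 8)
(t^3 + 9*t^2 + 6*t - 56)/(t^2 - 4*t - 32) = (t^2 + 5*t - 14)/(t - 8)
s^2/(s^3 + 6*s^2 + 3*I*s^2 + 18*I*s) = s/(s^2 + 3*s*(2 + I) + 18*I)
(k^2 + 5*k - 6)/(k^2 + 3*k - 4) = (k + 6)/(k + 4)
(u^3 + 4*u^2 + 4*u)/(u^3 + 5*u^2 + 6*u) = (u + 2)/(u + 3)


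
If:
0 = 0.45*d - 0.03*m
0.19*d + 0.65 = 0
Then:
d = -3.42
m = -51.32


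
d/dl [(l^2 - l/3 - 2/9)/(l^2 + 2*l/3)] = (27*l^2 + 12*l + 4)/(3*l^2*(9*l^2 + 12*l + 4))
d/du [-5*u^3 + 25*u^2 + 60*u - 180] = -15*u^2 + 50*u + 60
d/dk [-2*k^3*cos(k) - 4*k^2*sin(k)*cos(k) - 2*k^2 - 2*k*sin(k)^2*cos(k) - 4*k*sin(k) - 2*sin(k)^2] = 2*k^3*sin(k) + 8*k^2*sin(k)^2 - 6*k^2*cos(k) - 4*k^2 + 6*k*sin(k)^3 - 8*k*sin(k)*cos(k) - 4*k*sin(k) - 4*k*cos(k) - 4*k - 2*sin(k)^2*cos(k) - 4*sin(k)*cos(k) - 4*sin(k)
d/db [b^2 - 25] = 2*b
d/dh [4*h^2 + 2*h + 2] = 8*h + 2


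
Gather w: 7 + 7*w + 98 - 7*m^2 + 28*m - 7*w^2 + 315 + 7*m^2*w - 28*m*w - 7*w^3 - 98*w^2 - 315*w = -7*m^2 + 28*m - 7*w^3 - 105*w^2 + w*(7*m^2 - 28*m - 308) + 420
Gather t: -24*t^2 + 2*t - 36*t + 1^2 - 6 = -24*t^2 - 34*t - 5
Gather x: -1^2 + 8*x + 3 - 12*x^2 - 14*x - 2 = -12*x^2 - 6*x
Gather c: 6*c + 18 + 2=6*c + 20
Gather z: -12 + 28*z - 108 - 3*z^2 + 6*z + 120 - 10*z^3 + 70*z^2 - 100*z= -10*z^3 + 67*z^2 - 66*z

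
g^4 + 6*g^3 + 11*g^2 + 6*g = g*(g + 1)*(g + 2)*(g + 3)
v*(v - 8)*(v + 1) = v^3 - 7*v^2 - 8*v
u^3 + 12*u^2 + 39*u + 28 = (u + 1)*(u + 4)*(u + 7)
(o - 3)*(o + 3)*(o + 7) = o^3 + 7*o^2 - 9*o - 63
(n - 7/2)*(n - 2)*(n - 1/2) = n^3 - 6*n^2 + 39*n/4 - 7/2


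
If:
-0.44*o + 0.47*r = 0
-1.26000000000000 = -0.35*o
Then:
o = 3.60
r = 3.37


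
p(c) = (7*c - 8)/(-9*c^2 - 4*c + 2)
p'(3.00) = 0.01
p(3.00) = -0.14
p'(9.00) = 0.01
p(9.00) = -0.07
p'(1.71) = -0.08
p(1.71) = -0.13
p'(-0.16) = 1.15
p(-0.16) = -3.78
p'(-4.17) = 0.09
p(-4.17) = 0.27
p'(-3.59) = 0.13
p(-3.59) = 0.33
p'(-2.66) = 0.31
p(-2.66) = 0.52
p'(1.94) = -0.04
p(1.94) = -0.14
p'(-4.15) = 0.09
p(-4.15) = 0.27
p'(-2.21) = 0.55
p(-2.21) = 0.71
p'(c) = (7*c - 8)*(18*c + 4)/(-9*c^2 - 4*c + 2)^2 + 7/(-9*c^2 - 4*c + 2)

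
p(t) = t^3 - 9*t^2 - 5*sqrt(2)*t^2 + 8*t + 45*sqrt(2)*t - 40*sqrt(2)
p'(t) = 3*t^2 - 18*t - 10*sqrt(2)*t + 8 + 45*sqrt(2)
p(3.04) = 40.79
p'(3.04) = 1.65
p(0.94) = -2.60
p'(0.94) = 44.08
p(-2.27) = -313.70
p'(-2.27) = 160.06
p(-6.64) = -1533.58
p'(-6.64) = 417.33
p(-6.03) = -1292.17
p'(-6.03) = 374.54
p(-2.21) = -304.18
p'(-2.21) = 157.33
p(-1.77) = -239.26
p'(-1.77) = 137.93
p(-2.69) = -385.04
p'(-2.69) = 179.81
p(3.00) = 40.71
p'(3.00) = 2.21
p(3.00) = 40.71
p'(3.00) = 2.21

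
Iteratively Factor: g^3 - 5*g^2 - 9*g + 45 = (g - 3)*(g^2 - 2*g - 15) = (g - 3)*(g + 3)*(g - 5)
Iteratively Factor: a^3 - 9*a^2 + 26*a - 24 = (a - 3)*(a^2 - 6*a + 8) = (a - 4)*(a - 3)*(a - 2)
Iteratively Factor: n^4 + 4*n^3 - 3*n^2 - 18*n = (n + 3)*(n^3 + n^2 - 6*n) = (n + 3)^2*(n^2 - 2*n) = n*(n + 3)^2*(n - 2)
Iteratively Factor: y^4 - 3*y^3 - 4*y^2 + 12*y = (y - 3)*(y^3 - 4*y) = y*(y - 3)*(y^2 - 4) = y*(y - 3)*(y - 2)*(y + 2)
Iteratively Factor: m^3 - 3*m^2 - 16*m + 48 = (m - 3)*(m^2 - 16) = (m - 4)*(m - 3)*(m + 4)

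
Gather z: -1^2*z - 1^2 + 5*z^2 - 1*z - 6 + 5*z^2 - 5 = 10*z^2 - 2*z - 12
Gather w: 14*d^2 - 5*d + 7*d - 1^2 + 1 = 14*d^2 + 2*d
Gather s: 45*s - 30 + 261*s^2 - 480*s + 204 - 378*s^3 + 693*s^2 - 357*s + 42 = -378*s^3 + 954*s^2 - 792*s + 216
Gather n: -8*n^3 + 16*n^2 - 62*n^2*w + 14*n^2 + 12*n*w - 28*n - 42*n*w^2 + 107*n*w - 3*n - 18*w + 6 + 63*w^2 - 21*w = -8*n^3 + n^2*(30 - 62*w) + n*(-42*w^2 + 119*w - 31) + 63*w^2 - 39*w + 6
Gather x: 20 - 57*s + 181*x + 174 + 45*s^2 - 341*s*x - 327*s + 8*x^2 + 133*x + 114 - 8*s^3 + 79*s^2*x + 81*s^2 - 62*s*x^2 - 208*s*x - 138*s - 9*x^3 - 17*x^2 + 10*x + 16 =-8*s^3 + 126*s^2 - 522*s - 9*x^3 + x^2*(-62*s - 9) + x*(79*s^2 - 549*s + 324) + 324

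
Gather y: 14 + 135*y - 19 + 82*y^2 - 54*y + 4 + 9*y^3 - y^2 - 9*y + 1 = 9*y^3 + 81*y^2 + 72*y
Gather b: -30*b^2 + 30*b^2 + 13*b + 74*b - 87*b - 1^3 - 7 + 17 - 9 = 0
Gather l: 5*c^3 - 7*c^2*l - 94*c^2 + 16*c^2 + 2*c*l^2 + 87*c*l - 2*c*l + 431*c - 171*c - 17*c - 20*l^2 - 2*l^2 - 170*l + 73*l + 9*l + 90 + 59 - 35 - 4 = 5*c^3 - 78*c^2 + 243*c + l^2*(2*c - 22) + l*(-7*c^2 + 85*c - 88) + 110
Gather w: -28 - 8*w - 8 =-8*w - 36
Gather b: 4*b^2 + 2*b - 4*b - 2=4*b^2 - 2*b - 2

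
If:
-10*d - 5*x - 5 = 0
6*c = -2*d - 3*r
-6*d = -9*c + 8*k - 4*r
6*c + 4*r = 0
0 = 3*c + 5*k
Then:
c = 0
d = 0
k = 0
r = 0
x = -1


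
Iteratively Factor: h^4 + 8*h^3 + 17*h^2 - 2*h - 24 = (h + 4)*(h^3 + 4*h^2 + h - 6) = (h + 2)*(h + 4)*(h^2 + 2*h - 3) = (h + 2)*(h + 3)*(h + 4)*(h - 1)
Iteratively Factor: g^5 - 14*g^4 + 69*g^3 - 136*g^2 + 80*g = (g - 4)*(g^4 - 10*g^3 + 29*g^2 - 20*g) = (g - 5)*(g - 4)*(g^3 - 5*g^2 + 4*g) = g*(g - 5)*(g - 4)*(g^2 - 5*g + 4) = g*(g - 5)*(g - 4)*(g - 1)*(g - 4)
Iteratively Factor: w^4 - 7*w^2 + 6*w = (w + 3)*(w^3 - 3*w^2 + 2*w) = w*(w + 3)*(w^2 - 3*w + 2) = w*(w - 1)*(w + 3)*(w - 2)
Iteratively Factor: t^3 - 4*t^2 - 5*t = (t - 5)*(t^2 + t) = t*(t - 5)*(t + 1)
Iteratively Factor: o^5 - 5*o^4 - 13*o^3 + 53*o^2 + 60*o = (o)*(o^4 - 5*o^3 - 13*o^2 + 53*o + 60) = o*(o - 4)*(o^3 - o^2 - 17*o - 15) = o*(o - 4)*(o + 1)*(o^2 - 2*o - 15) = o*(o - 5)*(o - 4)*(o + 1)*(o + 3)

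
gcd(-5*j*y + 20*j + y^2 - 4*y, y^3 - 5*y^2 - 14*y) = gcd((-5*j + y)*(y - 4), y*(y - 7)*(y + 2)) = 1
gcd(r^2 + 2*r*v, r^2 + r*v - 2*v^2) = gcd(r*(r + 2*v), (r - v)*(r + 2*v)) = r + 2*v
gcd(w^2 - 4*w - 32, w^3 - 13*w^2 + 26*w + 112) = w - 8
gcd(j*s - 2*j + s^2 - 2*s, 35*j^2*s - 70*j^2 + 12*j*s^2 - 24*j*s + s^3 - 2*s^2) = s - 2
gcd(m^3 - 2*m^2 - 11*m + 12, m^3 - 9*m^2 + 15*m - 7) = m - 1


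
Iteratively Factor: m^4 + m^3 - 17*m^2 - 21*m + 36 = (m + 3)*(m^3 - 2*m^2 - 11*m + 12) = (m + 3)^2*(m^2 - 5*m + 4) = (m - 1)*(m + 3)^2*(m - 4)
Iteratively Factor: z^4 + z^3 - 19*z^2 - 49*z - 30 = (z + 2)*(z^3 - z^2 - 17*z - 15) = (z - 5)*(z + 2)*(z^2 + 4*z + 3) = (z - 5)*(z + 2)*(z + 3)*(z + 1)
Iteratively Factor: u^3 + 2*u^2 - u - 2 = (u - 1)*(u^2 + 3*u + 2) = (u - 1)*(u + 1)*(u + 2)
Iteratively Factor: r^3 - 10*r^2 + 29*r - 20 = (r - 1)*(r^2 - 9*r + 20) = (r - 4)*(r - 1)*(r - 5)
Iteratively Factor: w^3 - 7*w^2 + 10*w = (w - 2)*(w^2 - 5*w) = (w - 5)*(w - 2)*(w)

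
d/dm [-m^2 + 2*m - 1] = 2 - 2*m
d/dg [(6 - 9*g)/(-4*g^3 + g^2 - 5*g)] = 3*(-24*g^3 + 27*g^2 - 4*g + 10)/(g^2*(16*g^4 - 8*g^3 + 41*g^2 - 10*g + 25))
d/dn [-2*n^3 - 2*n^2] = 2*n*(-3*n - 2)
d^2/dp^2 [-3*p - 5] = 0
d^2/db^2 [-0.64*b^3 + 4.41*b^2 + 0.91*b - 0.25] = 8.82 - 3.84*b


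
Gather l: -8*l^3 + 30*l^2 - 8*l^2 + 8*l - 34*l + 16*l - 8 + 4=-8*l^3 + 22*l^2 - 10*l - 4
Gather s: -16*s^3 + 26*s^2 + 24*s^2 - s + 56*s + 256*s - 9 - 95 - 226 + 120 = -16*s^3 + 50*s^2 + 311*s - 210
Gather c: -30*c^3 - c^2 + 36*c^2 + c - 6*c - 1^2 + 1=-30*c^3 + 35*c^2 - 5*c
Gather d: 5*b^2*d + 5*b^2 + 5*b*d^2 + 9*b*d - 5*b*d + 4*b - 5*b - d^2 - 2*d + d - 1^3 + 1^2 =5*b^2 - b + d^2*(5*b - 1) + d*(5*b^2 + 4*b - 1)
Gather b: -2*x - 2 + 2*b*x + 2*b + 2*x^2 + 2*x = b*(2*x + 2) + 2*x^2 - 2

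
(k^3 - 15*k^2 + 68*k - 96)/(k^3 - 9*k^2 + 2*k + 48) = (k - 4)/(k + 2)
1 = 1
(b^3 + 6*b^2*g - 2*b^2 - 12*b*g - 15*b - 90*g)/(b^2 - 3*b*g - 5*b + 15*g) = (b^2 + 6*b*g + 3*b + 18*g)/(b - 3*g)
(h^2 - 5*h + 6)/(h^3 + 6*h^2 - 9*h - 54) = (h - 2)/(h^2 + 9*h + 18)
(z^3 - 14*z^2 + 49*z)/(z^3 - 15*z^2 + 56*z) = (z - 7)/(z - 8)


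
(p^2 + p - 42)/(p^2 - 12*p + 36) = (p + 7)/(p - 6)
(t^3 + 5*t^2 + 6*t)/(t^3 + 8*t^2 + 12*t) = (t + 3)/(t + 6)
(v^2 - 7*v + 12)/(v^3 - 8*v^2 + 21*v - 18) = (v - 4)/(v^2 - 5*v + 6)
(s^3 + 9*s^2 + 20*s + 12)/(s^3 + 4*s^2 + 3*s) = (s^2 + 8*s + 12)/(s*(s + 3))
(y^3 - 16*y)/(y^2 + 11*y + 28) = y*(y - 4)/(y + 7)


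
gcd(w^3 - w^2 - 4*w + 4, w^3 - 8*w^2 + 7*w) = w - 1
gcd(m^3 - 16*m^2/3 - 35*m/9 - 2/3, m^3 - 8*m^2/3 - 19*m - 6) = m^2 - 17*m/3 - 2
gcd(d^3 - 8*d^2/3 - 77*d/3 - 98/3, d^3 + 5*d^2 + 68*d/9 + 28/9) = d^2 + 13*d/3 + 14/3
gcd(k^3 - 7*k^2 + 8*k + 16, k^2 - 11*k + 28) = k - 4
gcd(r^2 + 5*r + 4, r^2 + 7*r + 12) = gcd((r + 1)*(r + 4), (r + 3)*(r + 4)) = r + 4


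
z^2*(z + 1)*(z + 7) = z^4 + 8*z^3 + 7*z^2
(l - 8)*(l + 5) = l^2 - 3*l - 40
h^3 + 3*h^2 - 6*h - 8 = (h - 2)*(h + 1)*(h + 4)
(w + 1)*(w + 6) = w^2 + 7*w + 6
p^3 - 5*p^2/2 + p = p*(p - 2)*(p - 1/2)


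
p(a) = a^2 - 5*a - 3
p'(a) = 2*a - 5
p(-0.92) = 2.45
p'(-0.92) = -6.84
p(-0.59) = 0.30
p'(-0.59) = -6.18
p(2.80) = -9.16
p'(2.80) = 0.60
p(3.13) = -8.85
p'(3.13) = 1.26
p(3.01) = -8.99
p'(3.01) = 1.02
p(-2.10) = 11.91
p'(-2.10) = -9.20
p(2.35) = -9.23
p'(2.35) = -0.30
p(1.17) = -7.48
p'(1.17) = -2.66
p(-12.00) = 201.00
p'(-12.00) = -29.00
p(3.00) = -9.00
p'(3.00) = 1.00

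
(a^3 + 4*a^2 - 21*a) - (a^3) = 4*a^2 - 21*a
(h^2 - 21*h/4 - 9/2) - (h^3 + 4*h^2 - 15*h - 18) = -h^3 - 3*h^2 + 39*h/4 + 27/2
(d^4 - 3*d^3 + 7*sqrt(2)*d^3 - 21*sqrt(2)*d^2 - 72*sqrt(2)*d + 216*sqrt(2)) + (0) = d^4 - 3*d^3 + 7*sqrt(2)*d^3 - 21*sqrt(2)*d^2 - 72*sqrt(2)*d + 216*sqrt(2)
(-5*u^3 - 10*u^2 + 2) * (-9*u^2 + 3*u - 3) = 45*u^5 + 75*u^4 - 15*u^3 + 12*u^2 + 6*u - 6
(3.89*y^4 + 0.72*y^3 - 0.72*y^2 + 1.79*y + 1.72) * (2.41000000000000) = 9.3749*y^4 + 1.7352*y^3 - 1.7352*y^2 + 4.3139*y + 4.1452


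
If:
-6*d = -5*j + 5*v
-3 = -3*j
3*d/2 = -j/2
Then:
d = -1/3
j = 1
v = 7/5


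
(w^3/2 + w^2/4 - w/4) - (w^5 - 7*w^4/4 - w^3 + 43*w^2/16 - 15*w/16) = -w^5 + 7*w^4/4 + 3*w^3/2 - 39*w^2/16 + 11*w/16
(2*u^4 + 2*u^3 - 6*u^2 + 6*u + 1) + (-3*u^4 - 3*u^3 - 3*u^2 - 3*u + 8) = -u^4 - u^3 - 9*u^2 + 3*u + 9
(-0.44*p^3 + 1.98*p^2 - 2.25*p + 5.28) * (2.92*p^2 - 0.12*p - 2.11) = -1.2848*p^5 + 5.8344*p^4 - 5.8792*p^3 + 11.5098*p^2 + 4.1139*p - 11.1408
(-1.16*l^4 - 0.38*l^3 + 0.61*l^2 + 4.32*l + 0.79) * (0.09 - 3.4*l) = 3.944*l^5 + 1.1876*l^4 - 2.1082*l^3 - 14.6331*l^2 - 2.2972*l + 0.0711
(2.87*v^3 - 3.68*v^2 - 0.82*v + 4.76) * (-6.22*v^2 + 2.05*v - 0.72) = -17.8514*v^5 + 28.7731*v^4 - 4.51*v^3 - 28.6386*v^2 + 10.3484*v - 3.4272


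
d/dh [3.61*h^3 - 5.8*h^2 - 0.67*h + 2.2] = 10.83*h^2 - 11.6*h - 0.67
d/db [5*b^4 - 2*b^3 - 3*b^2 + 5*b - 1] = 20*b^3 - 6*b^2 - 6*b + 5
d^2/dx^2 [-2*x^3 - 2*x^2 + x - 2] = -12*x - 4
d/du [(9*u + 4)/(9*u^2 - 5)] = 9*(9*u^2 - 2*u*(9*u + 4) - 5)/(9*u^2 - 5)^2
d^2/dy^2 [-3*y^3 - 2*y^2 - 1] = -18*y - 4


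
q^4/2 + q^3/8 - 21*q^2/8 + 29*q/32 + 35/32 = (q/2 + 1/4)*(q - 7/4)*(q - 1)*(q + 5/2)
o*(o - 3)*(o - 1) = o^3 - 4*o^2 + 3*o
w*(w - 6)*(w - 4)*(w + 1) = w^4 - 9*w^3 + 14*w^2 + 24*w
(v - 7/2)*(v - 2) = v^2 - 11*v/2 + 7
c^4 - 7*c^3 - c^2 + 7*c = c*(c - 7)*(c - 1)*(c + 1)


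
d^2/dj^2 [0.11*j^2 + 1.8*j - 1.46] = 0.220000000000000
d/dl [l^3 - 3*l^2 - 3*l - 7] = 3*l^2 - 6*l - 3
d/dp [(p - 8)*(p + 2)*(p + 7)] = 3*p^2 + 2*p - 58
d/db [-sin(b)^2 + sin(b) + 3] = -sin(2*b) + cos(b)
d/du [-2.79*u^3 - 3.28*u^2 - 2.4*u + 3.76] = -8.37*u^2 - 6.56*u - 2.4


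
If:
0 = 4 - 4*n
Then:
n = 1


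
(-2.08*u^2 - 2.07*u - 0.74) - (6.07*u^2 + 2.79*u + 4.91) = -8.15*u^2 - 4.86*u - 5.65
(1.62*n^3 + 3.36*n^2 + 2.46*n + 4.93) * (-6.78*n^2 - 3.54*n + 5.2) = -10.9836*n^5 - 28.5156*n^4 - 20.1492*n^3 - 24.6618*n^2 - 4.6602*n + 25.636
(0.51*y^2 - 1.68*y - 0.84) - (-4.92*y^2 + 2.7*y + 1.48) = 5.43*y^2 - 4.38*y - 2.32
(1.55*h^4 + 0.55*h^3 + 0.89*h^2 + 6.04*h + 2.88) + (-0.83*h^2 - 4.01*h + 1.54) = 1.55*h^4 + 0.55*h^3 + 0.0600000000000001*h^2 + 2.03*h + 4.42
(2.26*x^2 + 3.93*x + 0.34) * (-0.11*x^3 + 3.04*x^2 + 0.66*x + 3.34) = -0.2486*x^5 + 6.4381*x^4 + 13.4014*x^3 + 11.1758*x^2 + 13.3506*x + 1.1356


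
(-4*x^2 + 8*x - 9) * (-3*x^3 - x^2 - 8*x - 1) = 12*x^5 - 20*x^4 + 51*x^3 - 51*x^2 + 64*x + 9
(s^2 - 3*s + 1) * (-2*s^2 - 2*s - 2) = -2*s^4 + 4*s^3 + 2*s^2 + 4*s - 2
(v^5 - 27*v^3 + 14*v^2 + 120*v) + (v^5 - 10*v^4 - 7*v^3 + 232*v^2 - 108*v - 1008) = 2*v^5 - 10*v^4 - 34*v^3 + 246*v^2 + 12*v - 1008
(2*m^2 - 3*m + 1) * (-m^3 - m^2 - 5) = -2*m^5 + m^4 + 2*m^3 - 11*m^2 + 15*m - 5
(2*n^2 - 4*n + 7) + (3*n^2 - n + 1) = 5*n^2 - 5*n + 8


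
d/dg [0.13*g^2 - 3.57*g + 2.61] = 0.26*g - 3.57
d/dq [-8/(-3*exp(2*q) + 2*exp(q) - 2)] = (16 - 48*exp(q))*exp(q)/(3*exp(2*q) - 2*exp(q) + 2)^2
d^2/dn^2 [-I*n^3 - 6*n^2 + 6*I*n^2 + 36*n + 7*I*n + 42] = -6*I*n - 12 + 12*I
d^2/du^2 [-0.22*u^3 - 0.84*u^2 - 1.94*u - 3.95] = -1.32*u - 1.68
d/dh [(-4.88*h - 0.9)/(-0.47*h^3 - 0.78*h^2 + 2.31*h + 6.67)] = (2.2936*h^3 + 3.8064*h^2 - 11.2728*h - (4.88*h + 0.9)*(1.41*h^2 + 1.56*h - 2.31) - 32.5496)/(0.47*h^3 + 0.78*h^2 - 2.31*h - 6.67)^2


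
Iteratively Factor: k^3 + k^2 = (k + 1)*(k^2) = k*(k + 1)*(k)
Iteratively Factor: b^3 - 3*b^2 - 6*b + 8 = (b - 1)*(b^2 - 2*b - 8) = (b - 1)*(b + 2)*(b - 4)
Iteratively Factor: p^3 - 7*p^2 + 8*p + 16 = (p + 1)*(p^2 - 8*p + 16) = (p - 4)*(p + 1)*(p - 4)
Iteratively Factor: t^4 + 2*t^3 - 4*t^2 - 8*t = (t + 2)*(t^3 - 4*t) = (t - 2)*(t + 2)*(t^2 + 2*t) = (t - 2)*(t + 2)^2*(t)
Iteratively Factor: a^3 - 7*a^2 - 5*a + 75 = (a + 3)*(a^2 - 10*a + 25) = (a - 5)*(a + 3)*(a - 5)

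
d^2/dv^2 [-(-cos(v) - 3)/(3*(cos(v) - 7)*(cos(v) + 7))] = (-12*(1 - cos(v)^2)^2 - cos(v)^5 - 292*cos(v)^3 - 594*cos(v)^2 - 2107*cos(v) + 306)/(3*(cos(v) - 7)^3*(cos(v) + 7)^3)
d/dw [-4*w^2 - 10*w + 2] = -8*w - 10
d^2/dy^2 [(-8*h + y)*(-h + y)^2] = -20*h + 6*y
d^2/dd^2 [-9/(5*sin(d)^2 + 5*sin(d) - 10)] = 9*(4*sin(d)^3 + 7*sin(d)^2 + 10*sin(d) + 6)/(5*(sin(d) - 1)^2*(sin(d) + 2)^3)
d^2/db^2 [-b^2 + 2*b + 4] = -2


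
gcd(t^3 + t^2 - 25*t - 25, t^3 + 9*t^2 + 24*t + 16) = t + 1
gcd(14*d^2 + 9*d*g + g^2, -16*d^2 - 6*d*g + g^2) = 2*d + g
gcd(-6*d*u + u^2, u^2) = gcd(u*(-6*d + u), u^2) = u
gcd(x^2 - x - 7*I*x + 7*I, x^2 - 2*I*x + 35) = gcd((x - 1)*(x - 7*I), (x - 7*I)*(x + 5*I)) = x - 7*I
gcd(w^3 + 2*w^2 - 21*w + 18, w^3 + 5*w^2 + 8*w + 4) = 1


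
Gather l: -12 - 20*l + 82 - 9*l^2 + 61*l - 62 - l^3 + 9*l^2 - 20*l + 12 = -l^3 + 21*l + 20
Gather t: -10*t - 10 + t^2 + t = t^2 - 9*t - 10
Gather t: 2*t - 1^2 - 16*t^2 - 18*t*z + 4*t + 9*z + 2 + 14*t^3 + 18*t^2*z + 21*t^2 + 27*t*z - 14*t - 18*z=14*t^3 + t^2*(18*z + 5) + t*(9*z - 8) - 9*z + 1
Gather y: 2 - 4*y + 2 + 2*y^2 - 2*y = 2*y^2 - 6*y + 4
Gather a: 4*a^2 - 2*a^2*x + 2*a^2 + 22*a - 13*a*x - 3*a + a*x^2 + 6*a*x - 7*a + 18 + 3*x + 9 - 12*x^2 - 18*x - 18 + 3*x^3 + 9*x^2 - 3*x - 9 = a^2*(6 - 2*x) + a*(x^2 - 7*x + 12) + 3*x^3 - 3*x^2 - 18*x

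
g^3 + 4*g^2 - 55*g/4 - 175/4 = (g - 7/2)*(g + 5/2)*(g + 5)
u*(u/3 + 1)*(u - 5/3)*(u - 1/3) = u^4/3 + u^3/3 - 49*u^2/27 + 5*u/9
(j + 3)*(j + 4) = j^2 + 7*j + 12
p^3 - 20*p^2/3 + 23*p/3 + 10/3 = (p - 5)*(p - 2)*(p + 1/3)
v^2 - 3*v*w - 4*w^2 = (v - 4*w)*(v + w)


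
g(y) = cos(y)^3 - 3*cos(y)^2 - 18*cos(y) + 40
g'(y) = -3*sin(y)*cos(y)^2 + 6*sin(y)*cos(y) + 18*sin(y)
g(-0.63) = 24.02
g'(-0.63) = -12.31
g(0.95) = 28.71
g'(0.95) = 16.65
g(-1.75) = 43.11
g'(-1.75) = -16.57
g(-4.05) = 49.70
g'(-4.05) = 10.39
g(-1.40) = 36.86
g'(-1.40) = -18.66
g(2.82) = 53.52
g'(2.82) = 3.04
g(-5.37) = 28.11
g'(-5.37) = 16.26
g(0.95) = 28.71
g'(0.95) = 16.65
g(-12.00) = 23.28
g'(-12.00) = 11.23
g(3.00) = 53.91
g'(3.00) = 1.29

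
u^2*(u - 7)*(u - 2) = u^4 - 9*u^3 + 14*u^2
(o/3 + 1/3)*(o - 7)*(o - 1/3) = o^3/3 - 19*o^2/9 - 5*o/3 + 7/9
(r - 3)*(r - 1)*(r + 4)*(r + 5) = r^4 + 5*r^3 - 13*r^2 - 53*r + 60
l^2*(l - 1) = l^3 - l^2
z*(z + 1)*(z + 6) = z^3 + 7*z^2 + 6*z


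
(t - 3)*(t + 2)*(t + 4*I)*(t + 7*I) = t^4 - t^3 + 11*I*t^3 - 34*t^2 - 11*I*t^2 + 28*t - 66*I*t + 168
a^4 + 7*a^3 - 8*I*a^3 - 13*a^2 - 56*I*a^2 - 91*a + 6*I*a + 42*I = (a + 7)*(a - 6*I)*(a - I)^2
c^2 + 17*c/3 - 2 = (c - 1/3)*(c + 6)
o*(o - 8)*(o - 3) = o^3 - 11*o^2 + 24*o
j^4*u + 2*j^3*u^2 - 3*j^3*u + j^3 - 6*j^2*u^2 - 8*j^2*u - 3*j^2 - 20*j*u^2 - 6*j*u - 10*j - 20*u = (j - 5)*(j + 2)*(j + 2*u)*(j*u + 1)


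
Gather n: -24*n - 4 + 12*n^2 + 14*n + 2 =12*n^2 - 10*n - 2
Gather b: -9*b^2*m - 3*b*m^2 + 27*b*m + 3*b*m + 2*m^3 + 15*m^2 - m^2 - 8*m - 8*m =-9*b^2*m + b*(-3*m^2 + 30*m) + 2*m^3 + 14*m^2 - 16*m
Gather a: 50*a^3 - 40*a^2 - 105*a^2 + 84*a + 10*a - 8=50*a^3 - 145*a^2 + 94*a - 8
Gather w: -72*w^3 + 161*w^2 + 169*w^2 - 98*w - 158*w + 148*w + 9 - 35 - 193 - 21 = -72*w^3 + 330*w^2 - 108*w - 240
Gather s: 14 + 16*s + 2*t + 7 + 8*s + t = 24*s + 3*t + 21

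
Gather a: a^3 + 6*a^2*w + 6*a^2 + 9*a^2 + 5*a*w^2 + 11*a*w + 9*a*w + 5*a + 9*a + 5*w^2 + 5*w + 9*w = a^3 + a^2*(6*w + 15) + a*(5*w^2 + 20*w + 14) + 5*w^2 + 14*w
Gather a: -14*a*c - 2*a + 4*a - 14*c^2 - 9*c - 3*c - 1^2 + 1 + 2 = a*(2 - 14*c) - 14*c^2 - 12*c + 2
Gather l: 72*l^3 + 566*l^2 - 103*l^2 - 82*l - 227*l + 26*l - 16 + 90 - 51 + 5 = 72*l^3 + 463*l^2 - 283*l + 28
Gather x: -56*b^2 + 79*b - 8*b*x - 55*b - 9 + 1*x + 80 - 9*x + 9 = -56*b^2 + 24*b + x*(-8*b - 8) + 80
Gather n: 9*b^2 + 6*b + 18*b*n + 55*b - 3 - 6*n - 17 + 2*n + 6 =9*b^2 + 61*b + n*(18*b - 4) - 14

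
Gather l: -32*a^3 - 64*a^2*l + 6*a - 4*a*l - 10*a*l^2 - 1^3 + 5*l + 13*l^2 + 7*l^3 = -32*a^3 + 6*a + 7*l^3 + l^2*(13 - 10*a) + l*(-64*a^2 - 4*a + 5) - 1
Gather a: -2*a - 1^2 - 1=-2*a - 2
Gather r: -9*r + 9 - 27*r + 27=36 - 36*r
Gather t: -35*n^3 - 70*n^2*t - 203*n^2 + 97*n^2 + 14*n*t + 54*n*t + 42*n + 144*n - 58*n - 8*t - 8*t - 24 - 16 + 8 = -35*n^3 - 106*n^2 + 128*n + t*(-70*n^2 + 68*n - 16) - 32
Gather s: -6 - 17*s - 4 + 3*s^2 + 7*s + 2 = 3*s^2 - 10*s - 8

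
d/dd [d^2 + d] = 2*d + 1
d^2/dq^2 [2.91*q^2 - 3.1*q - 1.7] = 5.82000000000000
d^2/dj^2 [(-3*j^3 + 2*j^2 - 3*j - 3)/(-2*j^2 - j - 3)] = 2*(j^3 + 99*j^2 + 45*j - 42)/(8*j^6 + 12*j^5 + 42*j^4 + 37*j^3 + 63*j^2 + 27*j + 27)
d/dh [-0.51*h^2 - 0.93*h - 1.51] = -1.02*h - 0.93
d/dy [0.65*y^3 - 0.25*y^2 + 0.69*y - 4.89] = 1.95*y^2 - 0.5*y + 0.69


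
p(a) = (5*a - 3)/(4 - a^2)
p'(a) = 2*a*(5*a - 3)/(4 - a^2)^2 + 5/(4 - a^2)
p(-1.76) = -13.08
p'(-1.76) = 56.55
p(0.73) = 0.19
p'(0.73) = 1.52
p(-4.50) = 1.57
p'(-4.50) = 0.56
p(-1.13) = -3.18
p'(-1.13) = 4.47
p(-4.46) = 1.59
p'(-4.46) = 0.58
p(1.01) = 0.69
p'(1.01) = 2.14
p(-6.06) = 1.02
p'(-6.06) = 0.22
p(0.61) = 0.01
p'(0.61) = 1.38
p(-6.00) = 1.03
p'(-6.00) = 0.23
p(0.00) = -0.75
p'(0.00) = 1.25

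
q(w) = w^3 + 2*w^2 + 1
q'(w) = 3*w^2 + 4*w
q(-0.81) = 1.78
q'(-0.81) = -1.27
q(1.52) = 9.13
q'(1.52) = 13.01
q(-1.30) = 2.18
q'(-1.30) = -0.13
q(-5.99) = -142.16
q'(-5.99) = 83.68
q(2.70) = 35.26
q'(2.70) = 32.67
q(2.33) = 24.51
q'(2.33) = 25.61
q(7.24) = 485.34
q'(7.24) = 186.21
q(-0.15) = 1.04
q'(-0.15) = -0.53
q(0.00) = 1.00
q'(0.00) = 0.00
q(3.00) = 46.00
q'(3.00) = 39.00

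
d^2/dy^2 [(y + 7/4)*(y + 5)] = 2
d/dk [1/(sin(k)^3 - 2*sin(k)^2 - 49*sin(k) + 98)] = (-3*sin(k)^2 + 4*sin(k) + 49)*cos(k)/(sin(k)^3 - 2*sin(k)^2 - 49*sin(k) + 98)^2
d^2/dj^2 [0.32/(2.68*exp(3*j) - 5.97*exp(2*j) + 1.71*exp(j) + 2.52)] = ((-7.7184*exp(2*j) + 7.6416*exp(j) - 0.5472)*(2.68*exp(3*j) - 5.97*exp(2*j) + 1.71*exp(j) + 2.52) + 0.32*(8.04*exp(2*j) - 11.94*exp(j) + 1.71)*(16.08*exp(2*j) - 23.88*exp(j) + 3.42)*exp(j))*exp(j)/(2.68*exp(3*j) - 5.97*exp(2*j) + 1.71*exp(j) + 2.52)^3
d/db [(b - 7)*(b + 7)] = 2*b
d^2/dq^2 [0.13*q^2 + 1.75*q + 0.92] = 0.260000000000000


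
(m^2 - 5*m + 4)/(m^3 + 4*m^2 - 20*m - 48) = (m - 1)/(m^2 + 8*m + 12)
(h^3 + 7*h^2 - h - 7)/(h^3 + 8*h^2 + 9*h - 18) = (h^2 + 8*h + 7)/(h^2 + 9*h + 18)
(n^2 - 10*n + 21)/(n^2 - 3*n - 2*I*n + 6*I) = (n - 7)/(n - 2*I)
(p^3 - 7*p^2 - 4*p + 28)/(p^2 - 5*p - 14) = p - 2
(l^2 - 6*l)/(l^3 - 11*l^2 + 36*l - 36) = l/(l^2 - 5*l + 6)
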